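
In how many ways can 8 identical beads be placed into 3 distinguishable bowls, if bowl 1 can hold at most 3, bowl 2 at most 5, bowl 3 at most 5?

18

Ignoring the caps, the number of non-negative solutions to x_1+…+x_3 = 8 is C(10,2) = 45.
Subtract solutions that violate a single cap (substitute x_i' = x_i − (cap_i+1)): x_1 ≥ 4 gives C(6,2) = 15; x_2 ≥ 6 gives C(4,2) = 6; x_3 ≥ 6 gives C(4,2) = 6. Together 27.
No two caps can be exceeded simultaneously, so the pair terms are all 0.
By inclusion–exclusion the count is 45 − 27 + 0 = 18.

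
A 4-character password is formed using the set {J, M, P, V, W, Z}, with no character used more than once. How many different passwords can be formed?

This is a permutation of 4 out of 6: P(6,4) = 6!/2!.
That product is 6 × 5 × 4 × 3 = 360.

360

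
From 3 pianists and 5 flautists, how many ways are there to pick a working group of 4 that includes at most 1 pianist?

35

Split by how many pianists are chosen (0 through 1).
Sum: C(3,0)·C(5,4) + C(3,1)·C(5,3) = 5 + 30 = 35.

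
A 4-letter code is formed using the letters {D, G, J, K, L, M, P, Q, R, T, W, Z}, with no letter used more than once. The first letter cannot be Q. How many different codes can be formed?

10890

The first letter has 12−1 = 11 choices (anything except Q).
The remaining 3 letters are filled from the other 11 symbols without repetition: 11 × 10 × 9 = 990.
Total: 11 × 990 = 10890.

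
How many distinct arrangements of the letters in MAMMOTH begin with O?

With the first slot taken by O, it remains to arrange the other 6 letters (MAMMTH).
Those 6 letters have M appearing 3 times, giving (6)!/(3!) = 120.

120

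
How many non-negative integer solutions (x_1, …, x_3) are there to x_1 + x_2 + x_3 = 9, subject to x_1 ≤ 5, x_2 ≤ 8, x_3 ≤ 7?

Ignoring the caps, the number of non-negative solutions to x_1+…+x_3 = 9 is C(11,2) = 55.
Subtract solutions that violate a single cap (substitute x_i' = x_i − (cap_i+1)): x_1 ≥ 6 gives C(5,2) = 10; x_2 ≥ 9 gives C(2,2) = 1; x_3 ≥ 8 gives C(3,2) = 3. Together 14.
No two caps can be exceeded simultaneously, so the pair terms are all 0.
By inclusion–exclusion the count is 55 − 14 + 0 = 41.

41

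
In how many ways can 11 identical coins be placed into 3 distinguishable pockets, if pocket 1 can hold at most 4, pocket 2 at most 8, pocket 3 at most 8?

38

Ignoring the caps, the number of non-negative solutions to x_1+…+x_3 = 11 is C(13,2) = 78.
Subtract solutions that violate a single cap (substitute x_i' = x_i − (cap_i+1)): x_1 ≥ 5 gives C(8,2) = 28; x_2 ≥ 9 gives C(4,2) = 6; x_3 ≥ 9 gives C(4,2) = 6. Together 40.
No two caps can be exceeded simultaneously, so the pair terms are all 0.
By inclusion–exclusion the count is 78 − 40 + 0 = 38.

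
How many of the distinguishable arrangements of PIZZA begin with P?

12

Fix P in the first position and arrange the remaining 4 letters.
Those 4 letters have Z appearing twice, giving (4)!/(2!) = 12.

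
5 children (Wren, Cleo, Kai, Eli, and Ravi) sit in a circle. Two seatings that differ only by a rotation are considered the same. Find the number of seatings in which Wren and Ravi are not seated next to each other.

Without the restriction there are (4)! = 24 seatings.
Seatings with Wren beside Ravi: treat them as a block with 2 internal orders, giving 2 × (3)! = 12.
Subtracting, 24 − 12 = 12.

12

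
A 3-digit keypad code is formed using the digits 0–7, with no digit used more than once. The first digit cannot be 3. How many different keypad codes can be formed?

294

The first digit has 8−1 = 7 choices (anything except 3).
The remaining 2 digits are filled from the other 7 symbols without repetition: 7 × 6 = 42.
Total: 7 × 42 = 294.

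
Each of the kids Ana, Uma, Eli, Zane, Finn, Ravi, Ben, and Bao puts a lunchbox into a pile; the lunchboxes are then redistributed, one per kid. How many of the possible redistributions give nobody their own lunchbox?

14833

Count assignments avoiding every fixed point. For any j of the 8 kids fixed to their own lunchbox, the other 8−j can be arranged in (8−j)! ways.
By inclusion–exclusion this is Σ_{j=0}^{8} (−1)^j C(8,j)·(8−j)!.
Computing: 40320 − 40320 + 20160 − 6720 + 1680 − 336 + 56 − 8 + 1 = 14833.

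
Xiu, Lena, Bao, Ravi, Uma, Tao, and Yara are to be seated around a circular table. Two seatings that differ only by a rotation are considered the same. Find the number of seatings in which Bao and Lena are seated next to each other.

240

Glue Bao and Lena into a block (2 internal orders). Seating 6 units around a circle gives (5)! arrangements.
So 2 × (5)! = 2 × 120 = 240.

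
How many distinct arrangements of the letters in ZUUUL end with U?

Fix U in the last position and arrange the remaining 4 letters.
Those 4 letters have U appearing twice, giving (4)!/(2!) = 12.

12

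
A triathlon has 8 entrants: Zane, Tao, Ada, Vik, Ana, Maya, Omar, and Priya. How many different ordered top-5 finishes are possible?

This is an ordered selection of 5 from 8: P(8,5).
That gives 8 × 7 × 6 × 5 × 4 = 6720.

6720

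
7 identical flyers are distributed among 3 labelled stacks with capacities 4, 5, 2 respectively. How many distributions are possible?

12

Without the upper bounds there are C(9,2) = 36 ways to split 7 among 3 stacks.
Subtract solutions that violate a single cap (substitute x_i' = x_i − (cap_i+1)): x_1 ≥ 5 gives C(4,2) = 6; x_2 ≥ 6 gives C(3,2) = 3; x_3 ≥ 3 gives C(6,2) = 15. Together 24.
No two caps can be exceeded simultaneously, so the pair terms are all 0.
By inclusion–exclusion the count is 36 − 24 + 0 = 12.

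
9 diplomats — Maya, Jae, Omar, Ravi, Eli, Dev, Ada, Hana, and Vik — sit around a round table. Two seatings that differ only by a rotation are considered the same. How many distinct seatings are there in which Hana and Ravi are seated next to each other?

10080

Glue Hana and Ravi into a block (2 internal orders). Seating 8 units around a circle gives (7)! arrangements.
So 2 × (7)! = 2 × 5040 = 10080.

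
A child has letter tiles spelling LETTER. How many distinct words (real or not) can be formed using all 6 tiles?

180

LETTER has 6 letters with E appearing twice and T appearing twice.
So there are 6! / (2!·2!) = 180 distinguishable arrangements.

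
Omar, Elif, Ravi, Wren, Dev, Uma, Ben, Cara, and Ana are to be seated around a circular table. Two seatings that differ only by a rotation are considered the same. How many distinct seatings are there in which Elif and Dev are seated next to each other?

10080

Glue Elif and Dev into a block (2 internal orders). Seating 8 units around a circle gives (7)! arrangements.
So 2 × (7)! = 2 × 5040 = 10080.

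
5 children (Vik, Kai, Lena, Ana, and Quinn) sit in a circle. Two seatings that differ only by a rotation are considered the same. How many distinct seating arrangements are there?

24

Seat Vik anywhere (absorbing the rotational symmetry), then permute the other 4: (4)! = 24.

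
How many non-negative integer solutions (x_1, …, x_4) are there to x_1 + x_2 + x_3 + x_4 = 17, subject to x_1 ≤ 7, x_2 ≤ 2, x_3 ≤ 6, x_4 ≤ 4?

Without the upper bounds there are C(20,3) = 1140 ways to split 17 among 4 variables.
Subtract solutions that violate a single cap (substitute x_i' = x_i − (cap_i+1)): x_1 ≥ 8 gives C(12,3) = 220; x_2 ≥ 3 gives C(17,3) = 680; x_3 ≥ 7 gives C(13,3) = 286; x_4 ≥ 5 gives C(15,3) = 455. Together 1641.
Add back pairs where two caps are both exceeded: 84 + 10 + 35 + 120 + 220 + 56 = 525.
Subtract triples: 0 + 4 + 0 + 10 = 14.
By inclusion–exclusion the count is 1140 − 1641 + 525 − 14 = 10.

10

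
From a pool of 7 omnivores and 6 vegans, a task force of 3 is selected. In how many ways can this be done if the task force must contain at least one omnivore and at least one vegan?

Total 3-person selections from all 13: C(13,3) = 286.
Subtract selections that omit an entire group: no omnivores → C(6,3) = 20; no vegans → C(7,3) = 35.
Both groups omitted at once is impossible, so 286 − 55 = 231.

231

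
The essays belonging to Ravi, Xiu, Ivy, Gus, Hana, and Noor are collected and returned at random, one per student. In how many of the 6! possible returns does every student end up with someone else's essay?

This is the derangement count D_6: permutations of 6 items with no fixed point.
By inclusion–exclusion this is Σ_{j=0}^{6} (−1)^j C(6,j)·(6−j)!.
Computing: 720 − 720 + 360 − 120 + 30 − 6 + 1 = 265.

265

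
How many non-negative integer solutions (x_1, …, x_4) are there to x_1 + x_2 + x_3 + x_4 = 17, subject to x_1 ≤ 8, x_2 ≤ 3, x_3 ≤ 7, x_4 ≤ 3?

33

Without the upper bounds there are C(20,3) = 1140 ways to split 17 among 4 variables.
Subtract solutions that violate a single cap (substitute x_i' = x_i − (cap_i+1)): x_1 ≥ 9 gives C(11,3) = 165; x_2 ≥ 4 gives C(16,3) = 560; x_3 ≥ 8 gives C(12,3) = 220; x_4 ≥ 4 gives C(16,3) = 560. Together 1505.
Add back pairs where two caps are both exceeded: 35 + 1 + 35 + 56 + 220 + 56 = 403.
Subtract triples: 0 + 1 + 0 + 4 = 5.
By inclusion–exclusion the count is 1140 − 1505 + 403 − 5 = 33.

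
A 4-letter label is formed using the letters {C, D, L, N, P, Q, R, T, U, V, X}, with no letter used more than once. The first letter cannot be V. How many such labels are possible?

7200

The first letter has 11−1 = 10 choices (anything except V).
The remaining 3 letters are filled from the other 10 symbols without repetition: 10 × 9 × 8 = 720.
Total: 10 × 720 = 7200.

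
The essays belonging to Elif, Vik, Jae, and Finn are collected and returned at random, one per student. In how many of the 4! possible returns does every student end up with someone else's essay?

9

Let Aᵢ be the assignments in which student i gets their own essay. We want the size of the complement of A₁∪…∪A_4.
By inclusion–exclusion this is Σ_{j=0}^{4} (−1)^j C(4,j)·(4−j)!.
Computing: 24 − 24 + 12 − 4 + 1 = 9.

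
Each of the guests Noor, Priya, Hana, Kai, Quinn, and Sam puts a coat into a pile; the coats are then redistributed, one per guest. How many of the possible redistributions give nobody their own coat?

265

This is the derangement count D_6: permutations of 6 items with no fixed point.
By inclusion–exclusion this is Σ_{j=0}^{6} (−1)^j C(6,j)·(6−j)!.
Computing: 720 − 720 + 360 − 120 + 30 − 6 + 1 = 265.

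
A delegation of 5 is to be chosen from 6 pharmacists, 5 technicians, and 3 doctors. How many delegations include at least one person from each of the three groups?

1365

With no constraint there are C(14,5) = 2002 possible selections.
Selections missing a whole group: no pharmacists → C(8,5) = 56; no technicians → C(9,5) = 126; no doctors → C(11,5) = 462.
Add back selections omitting two groups (i.e. drawn from a single group): C(6,5) + C(5,5) + C(3,5) = 7.
By inclusion–exclusion: 2002 − 644 + 7 = 1365.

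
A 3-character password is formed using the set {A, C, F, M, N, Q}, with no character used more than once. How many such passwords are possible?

Choose and order 3 of the 6 symbols: the first character has 6 options, the next 5, then 4.
6 × 5 × 4 = 120.

120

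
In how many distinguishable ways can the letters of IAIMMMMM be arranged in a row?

168

IAIMMMMM has 8 letters with I appearing twice and M appearing 5 times.
Dividing 8! = 40320 by 5!·2! = 240 for the repeated letters gives 168.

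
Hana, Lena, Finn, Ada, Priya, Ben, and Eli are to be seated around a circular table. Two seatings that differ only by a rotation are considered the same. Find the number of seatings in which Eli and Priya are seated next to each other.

Glue Eli and Priya into a block (2 internal orders). Seating 6 units around a circle gives (5)! arrangements.
So 2 × (5)! = 2 × 120 = 240.

240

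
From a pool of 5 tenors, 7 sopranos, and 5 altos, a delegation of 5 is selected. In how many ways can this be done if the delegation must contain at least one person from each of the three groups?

Total 5-person selections from all 17: C(17,5) = 6188.
Selections missing a whole group: no tenors → C(12,5) = 792; no sopranos → C(10,5) = 252; no altos → C(12,5) = 792.
Add back selections omitting two groups (i.e. drawn from a single group): C(5,5) + C(7,5) + C(5,5) = 23.
By inclusion–exclusion: 6188 − 1836 + 23 = 4375.

4375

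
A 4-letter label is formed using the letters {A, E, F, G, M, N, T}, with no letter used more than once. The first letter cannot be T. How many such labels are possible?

720

The first letter has 7−1 = 6 choices (anything except T).
The remaining 3 letters are filled from the other 6 symbols without repetition: 6 × 5 × 4 = 120.
Total: 6 × 120 = 720.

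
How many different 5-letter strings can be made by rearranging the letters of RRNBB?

30

RRNBB has 5 letters with B appearing twice and R appearing twice.
The number of distinct arrangements is 5!/(2!·2!) = 120/4 = 30.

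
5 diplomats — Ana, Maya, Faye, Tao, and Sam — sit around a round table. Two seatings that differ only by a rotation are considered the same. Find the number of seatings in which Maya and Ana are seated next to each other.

Treat {Maya, Ana} as one unit (2 internal orders) and seat the resulting 4 units around the table: (3)! circular arrangements.
So 2 × (3)! = 2 × 6 = 12.

12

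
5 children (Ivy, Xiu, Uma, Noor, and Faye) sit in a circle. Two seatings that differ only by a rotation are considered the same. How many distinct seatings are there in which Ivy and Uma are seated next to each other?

Glue Ivy and Uma into a block (2 internal orders). Seating 4 units around a circle gives (3)! arrangements.
So 2 × (3)! = 2 × 6 = 12.

12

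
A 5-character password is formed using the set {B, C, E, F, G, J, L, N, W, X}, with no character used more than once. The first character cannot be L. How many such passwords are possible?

27216

The first character has 10−1 = 9 choices (anything except L).
The remaining 4 characters are filled from the other 9 symbols without repetition: 9 × 8 × 7 × 6 = 3024.
Total: 9 × 3024 = 27216.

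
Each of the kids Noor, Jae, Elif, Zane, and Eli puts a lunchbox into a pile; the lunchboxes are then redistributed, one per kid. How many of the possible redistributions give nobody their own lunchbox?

Let Aᵢ be the assignments in which kid i gets their own lunchbox. We want the size of the complement of A₁∪…∪A_5.
By inclusion–exclusion this is Σ_{j=0}^{5} (−1)^j C(5,j)·(5−j)!.
Computing: 120 − 120 + 60 − 20 + 5 − 1 = 44.

44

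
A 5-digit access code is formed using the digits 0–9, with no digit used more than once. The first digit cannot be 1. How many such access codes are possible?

The first digit has 10−1 = 9 choices (anything except 1).
The remaining 4 digits are filled from the other 9 symbols without repetition: 9 × 8 × 7 × 6 = 3024.
Total: 9 × 3024 = 27216.

27216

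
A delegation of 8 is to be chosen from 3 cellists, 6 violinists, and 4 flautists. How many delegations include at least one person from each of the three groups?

Unrestricted: C(13,8) = 1287 ways to pick any 8 of the 13.
Selections missing a whole group: no cellists → C(10,8) = 45; no violinists → C(7,8) = 0; no flautists → C(9,8) = 9.
Add back selections omitting two groups (i.e. drawn from a single group): C(3,8) + C(6,8) + C(4,8) = 0.
By inclusion–exclusion: 1287 − 54 + 0 = 1233.

1233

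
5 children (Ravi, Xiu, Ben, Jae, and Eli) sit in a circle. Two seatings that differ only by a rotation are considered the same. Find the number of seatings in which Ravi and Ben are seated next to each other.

Glue Ravi and Ben into a block (2 internal orders). Seating 4 units around a circle gives (3)! arrangements.
So 2 × (3)! = 2 × 6 = 12.

12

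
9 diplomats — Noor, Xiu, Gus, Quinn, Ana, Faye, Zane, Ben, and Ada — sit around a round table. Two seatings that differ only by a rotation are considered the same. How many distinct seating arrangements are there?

Around a circle, 9 distinct people have 9!/9 = (8)! = 40320 rotationally distinct seatings.

40320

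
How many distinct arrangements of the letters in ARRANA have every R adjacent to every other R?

Treat the 2 copies of R as a single block. The multiset to arrange is then {RR, A, A, A, N}, 5 items in all.
That gives (5)!/(3!) = 20 arrangements.

20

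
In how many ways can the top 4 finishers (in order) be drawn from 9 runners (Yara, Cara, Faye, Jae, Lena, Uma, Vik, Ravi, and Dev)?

There are 9 choices for 1st place, 8 for 2nd, and so on down to 6 for position 4.
That gives 9 × 8 × 7 × 6 = 3024.

3024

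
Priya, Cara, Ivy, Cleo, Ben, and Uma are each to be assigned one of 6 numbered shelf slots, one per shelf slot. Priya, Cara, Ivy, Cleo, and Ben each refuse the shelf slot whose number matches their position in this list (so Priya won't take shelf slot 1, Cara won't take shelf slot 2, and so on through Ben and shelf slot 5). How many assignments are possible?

Let Aᵢ (for 1 ≤ i ≤ 5) be the placements that put person i in their forbidden shelf slot. Any j of these fix j positions, leaving (6−j)! ways to fill the rest, and there are C(5,j) ways to pick which j.
By inclusion–exclusion, the number of valid placements is Σ_{j=0}^{5} (−1)^j C(5,j)·(6−j)!.
Computing: 720 − 600 + 240 − 60 + 10 − 1 = 309.

309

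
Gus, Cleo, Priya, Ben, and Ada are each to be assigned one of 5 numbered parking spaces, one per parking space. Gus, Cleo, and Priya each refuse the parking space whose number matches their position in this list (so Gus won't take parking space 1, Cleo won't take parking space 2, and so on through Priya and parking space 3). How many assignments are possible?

64

Let Aᵢ (for i ∈ {1, 2, 3}) be the placements that put person i in their forbidden parking space. Any j of these fix j positions, leaving (5−j)! ways to fill the rest, and there are C(3,j) ways to pick which j.
By inclusion–exclusion, the number of valid placements is Σ_{j=0}^{3} (−1)^j C(3,j)·(5−j)!.
Computing: 120 − 72 + 18 − 2 = 64.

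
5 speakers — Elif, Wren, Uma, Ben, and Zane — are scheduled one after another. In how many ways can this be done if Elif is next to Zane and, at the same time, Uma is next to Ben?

Treat {Elif,Zane} as one block (2 orders) and {Uma,Ben} as another (2 orders).
That leaves 3 units to arrange: 2 × 2 × 3! = 4 × 6 = 24.

24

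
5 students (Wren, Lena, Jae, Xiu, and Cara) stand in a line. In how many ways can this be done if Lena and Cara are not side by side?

72

There are 5! = 120 arrangements in all. If Lena and Cara are adjacent, merging them into one block gives 2·(4)! = 48 arrangements.
So 120 − 48 = 72 arrangements keep them apart.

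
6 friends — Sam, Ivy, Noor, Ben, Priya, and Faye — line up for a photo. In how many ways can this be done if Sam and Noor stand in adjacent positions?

240

Place the 4 others and the Sam-Noor pair as 5 objects in a line; the pair has 2 internal arrangements.
That gives 2 × 5! = 2 × 120 = 240.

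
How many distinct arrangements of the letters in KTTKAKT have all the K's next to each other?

Treat the 3 copies of K as a single block. The multiset to arrange is then {KKK, A, T, T, T}, 5 items in all.
That gives (5)!/(3!) = 20 arrangements.

20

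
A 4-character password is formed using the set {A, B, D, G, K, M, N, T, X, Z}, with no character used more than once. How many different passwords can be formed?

5040

Choose and order 4 of the 10 symbols: the first character has 10 options, the next 9, then 8, 7.
10 × 9 × 8 × 7 = 5040.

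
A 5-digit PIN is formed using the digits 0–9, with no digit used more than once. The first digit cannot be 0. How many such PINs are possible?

27216

The first digit has 10−1 = 9 choices (anything except 0).
The remaining 4 digits are filled from the other 9 symbols without repetition: 9 × 8 × 7 × 6 = 3024.
Total: 9 × 3024 = 27216.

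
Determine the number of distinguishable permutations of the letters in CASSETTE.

Letter multiplicities in CASSETTE: A×1, C×1, E×2, S×2, T×2.
The number of distinct arrangements is 8!/(2!·2!·2!) = 40320/8 = 5040.

5040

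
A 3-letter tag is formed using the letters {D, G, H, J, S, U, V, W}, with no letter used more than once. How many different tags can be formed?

336

This is a permutation of 3 out of 8: P(8,3) = 8!/5!.
8 × 7 × 6 = 336.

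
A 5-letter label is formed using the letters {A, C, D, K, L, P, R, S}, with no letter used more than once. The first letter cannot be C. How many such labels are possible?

The first letter has 8−1 = 7 choices (anything except C).
The remaining 4 letters are filled from the other 7 symbols without repetition: 7 × 6 × 5 × 4 = 840.
Total: 7 × 840 = 5880.

5880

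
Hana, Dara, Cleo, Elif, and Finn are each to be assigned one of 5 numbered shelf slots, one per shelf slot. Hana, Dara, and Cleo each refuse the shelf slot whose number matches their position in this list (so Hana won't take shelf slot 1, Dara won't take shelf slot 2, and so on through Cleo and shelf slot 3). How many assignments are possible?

64

Let Aᵢ (for i ∈ {1, 2, 3}) be the placements that put person i in their forbidden shelf slot. Any j of these fix j positions, leaving (5−j)! ways to fill the rest, and there are C(3,j) ways to pick which j.
By inclusion–exclusion, the number of valid placements is Σ_{j=0}^{3} (−1)^j C(3,j)·(5−j)!.
Computing: 120 − 72 + 18 − 2 = 64.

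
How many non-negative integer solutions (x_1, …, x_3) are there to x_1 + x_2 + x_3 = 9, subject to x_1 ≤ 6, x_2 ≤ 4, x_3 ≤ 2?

9

By stars and bars, unrestricted non-negative solutions to x_1+…+x_3 = 9 number C(9+2,2) = 55.
Subtract solutions that violate a single cap (substitute x_i' = x_i − (cap_i+1)): x_1 ≥ 7 gives C(4,2) = 6; x_2 ≥ 5 gives C(6,2) = 15; x_3 ≥ 3 gives C(8,2) = 28. Together 49.
Add back pairs where two caps are both exceeded: 0 + 0 + 3 = 3.
By inclusion–exclusion the count is 55 − 49 + 3 = 9.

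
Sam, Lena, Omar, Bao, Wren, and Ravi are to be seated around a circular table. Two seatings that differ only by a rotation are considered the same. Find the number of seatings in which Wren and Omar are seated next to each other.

Treat {Wren, Omar} as one unit (2 internal orders) and seat the resulting 5 units around the table: (4)! circular arrangements.
So 2 × (4)! = 2 × 24 = 48.

48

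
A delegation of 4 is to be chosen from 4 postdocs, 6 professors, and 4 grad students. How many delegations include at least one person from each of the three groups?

528

Unrestricted: C(14,4) = 1001 ways to pick any 4 of the 14.
Subtract selections that omit an entire group: no postdocs → C(10,4) = 210; no professors → C(8,4) = 70; no grad students → C(10,4) = 210.
Add back selections omitting two groups (i.e. drawn from a single group): C(4,4) + C(6,4) + C(4,4) = 17.
By inclusion–exclusion: 1001 − 490 + 17 = 528.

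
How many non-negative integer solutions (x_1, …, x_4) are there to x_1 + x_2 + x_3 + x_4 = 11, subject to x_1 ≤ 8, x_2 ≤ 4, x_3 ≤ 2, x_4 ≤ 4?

65

Without the upper bounds there are C(14,3) = 364 ways to split 11 among 4 variables.
Subtract solutions that violate a single cap (substitute x_i' = x_i − (cap_i+1)): x_1 ≥ 9 gives C(5,3) = 10; x_2 ≥ 5 gives C(9,3) = 84; x_3 ≥ 3 gives C(11,3) = 165; x_4 ≥ 5 gives C(9,3) = 84. Together 343.
Add back pairs where two caps are both exceeded: 0 + 0 + 0 + 20 + 4 + 20 = 44.
By inclusion–exclusion the count is 364 − 343 + 44 = 65.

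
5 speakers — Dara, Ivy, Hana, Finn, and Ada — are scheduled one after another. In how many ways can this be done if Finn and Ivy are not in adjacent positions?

Of the 5! = 120 arrangements, those with Finn and Ivy adjacent number 2 × 4! = 48 (treat the pair as a block with 2 internal orders).
So 120 − 48 = 72 arrangements keep them apart.

72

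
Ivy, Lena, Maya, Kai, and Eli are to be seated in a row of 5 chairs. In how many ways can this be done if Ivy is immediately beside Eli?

Treat {Ivy, Eli} as a single unit. There are 4 units to order, and the pair itself can be ordered 2 ways.
So the count is 2·(4)! = 48.

48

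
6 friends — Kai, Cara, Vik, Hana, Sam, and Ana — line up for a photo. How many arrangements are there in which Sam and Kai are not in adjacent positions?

Of the 6! = 720 arrangements, those with Sam and Kai adjacent number 2 × 5! = 240 (treat the pair as a block with 2 internal orders).
Complementary counting: 720 − 240 = 480.

480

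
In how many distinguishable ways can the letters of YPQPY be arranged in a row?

30

YPQPY has 5 letters with P appearing twice and Y appearing twice.
So there are 5! / (2!·2!) = 30 distinguishable arrangements.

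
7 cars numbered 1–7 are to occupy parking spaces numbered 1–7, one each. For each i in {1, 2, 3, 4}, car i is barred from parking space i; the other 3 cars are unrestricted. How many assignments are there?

2790

Let Aᵢ (for 1 ≤ i ≤ 4) be the placements that put car i in its forbidden parking space. Any j of these fix j positions, leaving (7−j)! ways to fill the rest, and there are C(4,j) ways to pick which j.
By inclusion–exclusion, the number of valid placements is Σ_{j=0}^{4} (−1)^j C(4,j)·(7−j)!.
Computing: 5040 − 2880 + 720 − 96 + 6 = 2790.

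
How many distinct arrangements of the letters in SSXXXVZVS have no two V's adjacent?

Total arrangements of SSXXXVZVS: 9!/(3!·3!·2!) = 5040.
If the two V's are adjacent, glue them into one block, leaving 8 items to arrange: (8)!/(3!·3!) = 1120 ways.
Subtracting, 5040 − 1120 = 3920 arrangements keep the V's apart.

3920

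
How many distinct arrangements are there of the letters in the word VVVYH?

20

Letter multiplicities in VVVYH: H×1, V×3, Y×1.
The number of distinct arrangements is 5!/(3!) = 120/6 = 20.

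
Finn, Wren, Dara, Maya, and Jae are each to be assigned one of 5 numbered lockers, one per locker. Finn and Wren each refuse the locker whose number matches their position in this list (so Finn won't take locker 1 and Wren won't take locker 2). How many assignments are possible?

78

Let Aᵢ (for i ∈ {1, 2}) be the placements that put person i in their forbidden locker. Any j of these fix j positions, leaving (5−j)! ways to fill the rest, and there are C(2,j) ways to pick which j.
By inclusion–exclusion, the number of valid placements is Σ_{j=0}^{2} (−1)^j C(2,j)·(5−j)!.
Computing: 120 − 48 + 6 = 78.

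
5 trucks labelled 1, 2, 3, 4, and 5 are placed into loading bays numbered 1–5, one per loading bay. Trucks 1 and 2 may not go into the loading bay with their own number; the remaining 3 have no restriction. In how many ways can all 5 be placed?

Let Aᵢ (for i ∈ {1, 2}) be the placements that put truck i in its forbidden loading bay. Any j of these fix j positions, leaving (5−j)! ways to fill the rest, and there are C(2,j) ways to pick which j.
By inclusion–exclusion, the number of valid placements is Σ_{j=0}^{2} (−1)^j C(2,j)·(5−j)!.
Computing: 120 − 48 + 6 = 78.

78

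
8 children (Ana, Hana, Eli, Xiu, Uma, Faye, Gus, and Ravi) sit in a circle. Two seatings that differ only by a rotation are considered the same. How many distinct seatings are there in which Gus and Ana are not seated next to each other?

3600

All circular seatings of 8 people number (7)! = 5040.
Seatings with Gus beside Ana: treat them as a block with 2 internal orders, giving 2 × (6)! = 1440.
Subtracting, 5040 − 1440 = 3600.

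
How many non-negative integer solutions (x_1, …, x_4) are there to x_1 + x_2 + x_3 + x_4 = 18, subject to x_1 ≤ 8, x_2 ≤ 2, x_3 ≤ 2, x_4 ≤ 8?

10

Ignoring the caps, the number of non-negative solutions to x_1+…+x_4 = 18 is C(21,3) = 1330.
Subtract solutions that violate a single cap (substitute x_i' = x_i − (cap_i+1)): x_1 ≥ 9 gives C(12,3) = 220; x_2 ≥ 3 gives C(18,3) = 816; x_3 ≥ 3 gives C(18,3) = 816; x_4 ≥ 9 gives C(12,3) = 220. Together 2072.
Add back pairs where two caps are both exceeded: 84 + 84 + 1 + 455 + 84 + 84 = 792.
Subtract triples: 20 + 0 + 0 + 20 = 40.
By inclusion–exclusion the count is 1330 − 2072 + 792 − 40 = 10.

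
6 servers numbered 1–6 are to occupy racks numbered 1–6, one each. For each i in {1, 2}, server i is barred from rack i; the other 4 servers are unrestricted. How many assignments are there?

504

Let Aᵢ (for i ∈ {1, 2}) be the placements that put server i in its forbidden rack. Any j of these fix j positions, leaving (6−j)! ways to fill the rest, and there are C(2,j) ways to pick which j.
By inclusion–exclusion, the number of valid placements is Σ_{j=0}^{2} (−1)^j C(2,j)·(6−j)!.
Computing: 720 − 240 + 24 = 504.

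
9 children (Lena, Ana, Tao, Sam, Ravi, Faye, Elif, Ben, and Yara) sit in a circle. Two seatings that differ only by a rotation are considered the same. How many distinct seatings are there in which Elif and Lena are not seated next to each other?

30240

Without the restriction there are (8)! = 40320 seatings.
Those with Elif next to Lena: fuse the pair into one unit and seat 8 units around a circle — 2·(7)! = 10080.
Subtracting, 40320 − 10080 = 30240.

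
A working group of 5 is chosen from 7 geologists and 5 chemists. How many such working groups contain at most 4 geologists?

Split by how many geologists are chosen (0 through 4).
Sum: C(7,0)·C(5,5) + C(7,1)·C(5,4) + C(7,2)·C(5,3) + C(7,3)·C(5,2) + C(7,4)·C(5,1) = 1 + 35 + 210 + 350 + 175 = 771.

771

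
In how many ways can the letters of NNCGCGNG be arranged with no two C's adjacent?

420

There are 8!/(3!·3!·2!) = 560 arrangements of NNCGCGNG in total.
Arrangements with the C's together: treat CC as one letter, giving (7)!/(3!·3!) = 140.
Subtracting, 560 − 140 = 420 arrangements keep the C's apart.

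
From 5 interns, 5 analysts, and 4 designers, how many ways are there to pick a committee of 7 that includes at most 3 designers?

3312

Split by how many designers are chosen (0 through 3).
Sum: C(4,0)·C(10,7) + C(4,1)·C(10,6) + C(4,2)·C(10,5) + C(4,3)·C(10,4) = 120 + 840 + 1512 + 840 = 3312.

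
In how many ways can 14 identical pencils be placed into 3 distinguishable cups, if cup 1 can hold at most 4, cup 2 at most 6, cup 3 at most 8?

15

Without the upper bounds there are C(16,2) = 120 ways to split 14 among 3 cups.
Subtract solutions that violate a single cap (substitute x_i' = x_i − (cap_i+1)): x_1 ≥ 5 gives C(11,2) = 55; x_2 ≥ 7 gives C(9,2) = 36; x_3 ≥ 9 gives C(7,2) = 21. Together 112.
Add back pairs where two caps are both exceeded: 6 + 1 + 0 = 7.
By inclusion–exclusion the count is 120 − 112 + 7 = 15.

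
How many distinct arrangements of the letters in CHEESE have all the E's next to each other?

24

Treat the 3 copies of E as a single block. The multiset to arrange is then {EEE, C, H, S}, 4 items in all.
All 4 items are distinct, so there are (4)! = 24 arrangements.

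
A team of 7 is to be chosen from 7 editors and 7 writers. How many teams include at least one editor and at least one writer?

3430

Total 7-person selections from all 14: C(14,7) = 3432.
Subtract selections that omit an entire group: no editors → C(7,7) = 1; no writers → C(7,7) = 1.
Both groups omitted at once is impossible, so 3432 − 2 = 3430.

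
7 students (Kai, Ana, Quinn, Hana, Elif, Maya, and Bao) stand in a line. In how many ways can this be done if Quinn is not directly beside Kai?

3600

There are 7! = 5040 arrangements in all. If Quinn and Kai are adjacent, merging them into one block gives 2·(6)! = 1440 arrangements.
So 5040 − 1440 = 3600 arrangements keep them apart.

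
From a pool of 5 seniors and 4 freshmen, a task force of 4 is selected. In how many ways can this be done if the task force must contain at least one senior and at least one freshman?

With no constraint there are C(9,4) = 126 possible selections.
Subtract selections that omit an entire group: no seniors → C(4,4) = 1; no freshmen → C(5,4) = 5.
Both groups omitted at once is impossible, so 126 − 6 = 120.

120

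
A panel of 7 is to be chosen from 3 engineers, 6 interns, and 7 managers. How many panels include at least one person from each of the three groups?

Unrestricted: C(16,7) = 11440 ways to pick any 7 of the 16.
Subtract selections that omit an entire group: no engineers → C(13,7) = 1716; no interns → C(10,7) = 120; no managers → C(9,7) = 36.
Add back selections omitting two groups (i.e. drawn from a single group): C(3,7) + C(6,7) + C(7,7) = 1.
By inclusion–exclusion: 11440 − 1872 + 1 = 9569.

9569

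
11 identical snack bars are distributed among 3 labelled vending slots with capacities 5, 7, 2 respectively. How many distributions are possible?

Without the upper bounds there are C(13,2) = 78 ways to split 11 among 3 vending slots.
Subtract solutions that violate a single cap (substitute x_i' = x_i − (cap_i+1)): x_1 ≥ 6 gives C(7,2) = 21; x_2 ≥ 8 gives C(5,2) = 10; x_3 ≥ 3 gives C(10,2) = 45. Together 76.
Add back pairs where two caps are both exceeded: 0 + 6 + 1 = 7.
By inclusion–exclusion the count is 78 − 76 + 7 = 9.

9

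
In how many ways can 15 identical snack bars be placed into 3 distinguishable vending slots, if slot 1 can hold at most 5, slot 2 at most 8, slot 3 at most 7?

Ignoring the caps, the number of non-negative solutions to x_1+…+x_3 = 15 is C(17,2) = 136.
Subtract solutions that violate a single cap (substitute x_i' = x_i − (cap_i+1)): x_1 ≥ 6 gives C(11,2) = 55; x_2 ≥ 9 gives C(8,2) = 28; x_3 ≥ 8 gives C(9,2) = 36. Together 119.
Add back pairs where two caps are both exceeded: 1 + 3 + 0 = 4.
By inclusion–exclusion the count is 136 − 119 + 4 = 21.

21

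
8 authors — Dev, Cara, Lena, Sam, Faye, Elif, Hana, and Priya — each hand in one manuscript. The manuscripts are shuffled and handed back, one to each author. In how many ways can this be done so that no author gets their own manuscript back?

Let Aᵢ be the assignments in which author i gets their own manuscript. We want the size of the complement of A₁∪…∪A_8.
By inclusion–exclusion this is Σ_{j=0}^{8} (−1)^j C(8,j)·(8−j)!.
Computing: 40320 − 40320 + 20160 − 6720 + 1680 − 336 + 56 − 8 + 1 = 14833.

14833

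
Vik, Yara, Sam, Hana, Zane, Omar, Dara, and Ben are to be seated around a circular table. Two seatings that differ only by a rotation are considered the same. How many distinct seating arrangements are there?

5040

Around a circle, 8 distinct people have 8!/8 = (7)! = 5040 rotationally distinct seatings.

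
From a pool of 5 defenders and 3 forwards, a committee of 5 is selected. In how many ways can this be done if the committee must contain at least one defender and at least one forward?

55

With no constraint there are C(8,5) = 56 possible selections.
Selections missing a whole group: no defenders → C(3,5) = 0; no forwards → C(5,5) = 1.
Both groups omitted at once is impossible, so 56 − 1 = 55.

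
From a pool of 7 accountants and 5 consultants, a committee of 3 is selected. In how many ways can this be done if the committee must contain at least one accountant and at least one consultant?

175

Total 3-person selections from all 12: C(12,3) = 220.
Selections missing a whole group: no accountants → C(5,3) = 10; no consultants → C(7,3) = 35.
Both groups omitted at once is impossible, so 220 − 45 = 175.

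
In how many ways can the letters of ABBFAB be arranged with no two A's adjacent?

There are 6!/(3!·2!) = 60 arrangements of ABBFAB in total.
If the two A's are adjacent, glue them into one block, leaving 5 items to arrange: (5)!/(3!) = 20 ways.
Hence 60 − 20 = 40.

40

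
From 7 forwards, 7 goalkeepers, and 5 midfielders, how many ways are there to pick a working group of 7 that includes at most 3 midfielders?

Split by how many midfielders are chosen (0 through 3).
Sum: C(5,0)·C(14,7) + C(5,1)·C(14,6) + C(5,2)·C(14,5) + C(5,3)·C(14,4) = 3432 + 15015 + 20020 + 10010 = 48477.

48477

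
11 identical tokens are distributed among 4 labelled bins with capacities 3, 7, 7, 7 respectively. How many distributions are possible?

Without the upper bounds there are C(14,3) = 364 ways to split 11 among 4 bins.
Subtract solutions that violate a single cap (substitute x_i' = x_i − (cap_i+1)): x_1 ≥ 4 gives C(10,3) = 120; x_2 ≥ 8 gives C(6,3) = 20; x_3 ≥ 8 gives C(6,3) = 20; x_4 ≥ 8 gives C(6,3) = 20. Together 180.
No two caps can be exceeded simultaneously, so the pair terms are all 0.
By inclusion–exclusion the count is 364 − 180 + 0 = 184.

184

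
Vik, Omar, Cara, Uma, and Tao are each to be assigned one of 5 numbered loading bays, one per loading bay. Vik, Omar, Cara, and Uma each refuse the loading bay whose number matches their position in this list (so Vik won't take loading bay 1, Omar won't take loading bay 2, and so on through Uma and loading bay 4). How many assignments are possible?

53

Let Aᵢ (for 1 ≤ i ≤ 4) be the placements that put person i in their forbidden loading bay. Any j of these fix j positions, leaving (5−j)! ways to fill the rest, and there are C(4,j) ways to pick which j.
By inclusion–exclusion, the number of valid placements is Σ_{j=0}^{4} (−1)^j C(4,j)·(5−j)!.
Computing: 120 − 96 + 36 − 8 + 1 = 53.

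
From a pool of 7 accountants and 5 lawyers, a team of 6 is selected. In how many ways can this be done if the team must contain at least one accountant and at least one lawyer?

With no constraint there are C(12,6) = 924 possible selections.
Selections missing a whole group: no accountants → C(5,6) = 0; no lawyers → C(7,6) = 7.
Both groups omitted at once is impossible, so 924 − 7 = 917.

917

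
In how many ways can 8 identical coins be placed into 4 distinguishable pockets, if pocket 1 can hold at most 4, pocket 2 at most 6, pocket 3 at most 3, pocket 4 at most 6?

102

Ignoring the caps, the number of non-negative solutions to x_1+…+x_4 = 8 is C(11,3) = 165.
Subtract solutions that violate a single cap (substitute x_i' = x_i − (cap_i+1)): x_1 ≥ 5 gives C(6,3) = 20; x_2 ≥ 7 gives C(4,3) = 4; x_3 ≥ 4 gives C(7,3) = 35; x_4 ≥ 7 gives C(4,3) = 4. Together 63.
No two caps can be exceeded simultaneously, so the pair terms are all 0.
By inclusion–exclusion the count is 165 − 63 + 0 = 102.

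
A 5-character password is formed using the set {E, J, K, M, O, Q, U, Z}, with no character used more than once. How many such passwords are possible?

6720

Choose and order 5 of the 8 symbols: the first character has 8 options, the next 7, and so on down to 4.
8 × 7 × 6 × 5 × 4 = 6720.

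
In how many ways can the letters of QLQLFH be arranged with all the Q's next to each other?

60

Treat the 2 copies of Q as a single block. The multiset to arrange is then {QQ, F, H, L, L}, 5 items in all.
That gives (5)!/(2!) = 60 arrangements.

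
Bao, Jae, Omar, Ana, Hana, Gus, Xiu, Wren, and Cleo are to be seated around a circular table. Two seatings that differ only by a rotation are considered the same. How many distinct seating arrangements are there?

40320

Seat Bao anywhere (absorbing the rotational symmetry), then permute the other 8: (8)! = 40320.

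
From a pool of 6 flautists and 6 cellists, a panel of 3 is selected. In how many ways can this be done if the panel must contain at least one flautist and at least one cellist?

Unrestricted: C(12,3) = 220 ways to pick any 3 of the 12.
Subtract selections that omit an entire group: no flautists → C(6,3) = 20; no cellists → C(6,3) = 20.
Both groups omitted at once is impossible, so 220 − 40 = 180.

180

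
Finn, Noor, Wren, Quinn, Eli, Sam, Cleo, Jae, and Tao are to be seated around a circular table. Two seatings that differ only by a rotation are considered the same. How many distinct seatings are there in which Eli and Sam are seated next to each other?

Treat {Eli, Sam} as one unit (2 internal orders) and seat the resulting 8 units around the table: (7)! circular arrangements.
So 2 × (7)! = 2 × 5040 = 10080.

10080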